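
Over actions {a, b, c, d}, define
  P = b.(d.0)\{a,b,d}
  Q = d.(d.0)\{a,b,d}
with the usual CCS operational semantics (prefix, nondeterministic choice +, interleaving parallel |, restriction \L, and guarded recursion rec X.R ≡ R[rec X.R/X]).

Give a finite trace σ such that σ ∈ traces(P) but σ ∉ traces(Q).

LTS(P): 2 reachable states
  s0 = b.(d.0)\{a,b,d} → —b→ s1
  s1 = (d.0)\{a,b,d} → ·
LTS(Q): 2 reachable states
  t0 = d.(d.0)\{a,b,d} → —d→ t1
  t1 = (d.0)\{a,b,d} → ·
Trace ⟨b⟩ through P, begin at {s0}:
  step 1 (b): {s1}
  — P admits the full trace.
Trace ⟨b⟩ through Q, begin at {t0}:
  step 1 (b): no successor for Q

b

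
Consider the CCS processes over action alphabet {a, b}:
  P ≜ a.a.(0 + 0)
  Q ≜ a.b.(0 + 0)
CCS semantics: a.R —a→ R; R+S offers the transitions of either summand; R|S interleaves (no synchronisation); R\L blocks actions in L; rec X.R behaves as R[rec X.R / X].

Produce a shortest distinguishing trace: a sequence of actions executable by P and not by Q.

aa

Reachable graph of P (3 states):
  s0 = a.a.(0 + 0) has moves -a-> s1
  s1 = a.(0 + 0) has moves -a-> s2
  s2 = 0 + 0 has moves ·
Reachable graph of Q (3 states):
  t0 = a.b.(0 + 0) has moves -a-> t1
  t1 = b.(0 + 0) has moves -b-> t2
  t2 = 0 + 0 has moves ·
Executing aa from P (initial set {s0}):
  after a @ step 1: {s1}
  after a @ step 2: {s2}
  ✓ P
Executing aa from Q (initial set {t0}):
  after a @ step 1: {t1}
  after a @ step 2: ∅  — Q cannot continue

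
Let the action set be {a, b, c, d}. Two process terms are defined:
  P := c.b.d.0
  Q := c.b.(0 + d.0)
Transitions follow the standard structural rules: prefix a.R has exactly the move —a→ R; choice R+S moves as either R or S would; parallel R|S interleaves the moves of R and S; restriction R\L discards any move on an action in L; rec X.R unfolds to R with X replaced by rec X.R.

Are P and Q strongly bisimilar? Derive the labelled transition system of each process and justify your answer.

Reachable graph of P (4 states):
  s0 = c.b.d.0 | =c=> s1
  s1 = b.d.0 | =b=> s2
  s2 = d.0 | =d=> s3
  s3 = 0 | (no moves)
Reachable graph of Q (4 states):
  t0 = c.b.(0 + d.0) | =c=> t1
  t1 = b.(0 + d.0) | =b=> t2
  t2 = 0 + d.0 | =d=> t3
  t3 = 0 | (no moves)
Coarsest stable partition (strong bisimilarity classes):
  B0 = {s0, t0}
  B1 = {s1, t1}
  B2 = {s2, t2}
  B3 = {s3, t3}
s0 ∈ B0, t0 ∈ B0 → same block

YES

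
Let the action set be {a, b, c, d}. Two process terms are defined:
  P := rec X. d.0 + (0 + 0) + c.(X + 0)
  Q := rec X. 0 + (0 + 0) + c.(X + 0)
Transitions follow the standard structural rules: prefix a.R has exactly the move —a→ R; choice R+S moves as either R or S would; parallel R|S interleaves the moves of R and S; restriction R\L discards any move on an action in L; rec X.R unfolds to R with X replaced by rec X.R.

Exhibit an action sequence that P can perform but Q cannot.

LTS(P): 3 reachable states
  m0 = rec X. d.0 + (0 + 0) + c.(X + 0) → -c-> m1, -d-> m2
  m1 = (rec X. d.0 + (0 + 0) + c.(X + 0)) + 0 → -c-> m1, -d-> m2
  m2 = 0 → ∅
LTS(Q): 2 reachable states
  n0 = rec X. 0 + (0 + 0) + c.(X + 0) → -c-> n1
  n1 = (rec X. 0 + (0 + 0) + c.(X + 0)) + 0 → -c-> n1
Run σ = ⟨d⟩ on P: start {m0}
  [1] d ⇒ {m2}
  — P admits the full trace.
Run σ = ⟨d⟩ on Q: start {n0}
  [1] d ⇒ no successor for Q

d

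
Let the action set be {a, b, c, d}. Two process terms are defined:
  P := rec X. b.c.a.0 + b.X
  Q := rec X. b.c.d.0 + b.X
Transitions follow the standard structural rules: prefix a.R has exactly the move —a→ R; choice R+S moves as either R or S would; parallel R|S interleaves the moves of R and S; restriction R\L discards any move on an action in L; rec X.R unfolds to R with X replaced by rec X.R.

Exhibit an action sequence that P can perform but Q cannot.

bca

P's transition system — 4 states:
  p0 = rec X. b.c.a.0 + b.X ⊢ —b→ p0, —b→ p1
  p1 = c.a.0 ⊢ —c→ p2
  p2 = a.0 ⊢ —a→ p3
  p3 = 0 ⊢ (no moves)
Q's transition system — 4 states:
  q0 = rec X. b.c.d.0 + b.X ⊢ —b→ q0, —b→ q1
  q1 = c.d.0 ⊢ —c→ q2
  q2 = d.0 ⊢ —d→ q3
  q3 = 0 ⊢ (no moves)
Executing bca from P (initial set {p0}):
  [1] b ⇒ {p0, p1}
  [2] c ⇒ {p2}
  [3] a ⇒ {p3}
  ✓ P
Executing bca from Q (initial set {q0}):
  [1] b ⇒ {q0, q1}
  [2] c ⇒ {q2}
  [3] a ⇒ no successor for Q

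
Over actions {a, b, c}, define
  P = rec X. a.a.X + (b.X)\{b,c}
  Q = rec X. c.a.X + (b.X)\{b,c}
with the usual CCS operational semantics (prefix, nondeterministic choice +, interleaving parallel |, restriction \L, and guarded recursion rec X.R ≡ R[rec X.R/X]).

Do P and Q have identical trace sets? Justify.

trace-distinct — witness ⟨a⟩

Reachable graph of P (2 states):
  m0 = rec X. a.a.X + (b.X)\{b,c} has moves --a--▸ m1
  m1 = a.(rec X. a.a.X + (b.X)\{b,c}) has moves --a--▸ m0
Reachable graph of Q (2 states):
  n0 = rec X. c.a.X + (b.X)\{b,c} has moves --c--▸ n1
  n1 = a.(rec X. c.a.X + (b.X)\{b,c}) has moves --a--▸ n0
Trace ⟨a⟩ through P, begin at {m0}:
  step 1 (a): {m1}
  — P admits the full trace.
Trace ⟨a⟩ through Q, begin at {n0}:
  step 1 (a): no successor for Q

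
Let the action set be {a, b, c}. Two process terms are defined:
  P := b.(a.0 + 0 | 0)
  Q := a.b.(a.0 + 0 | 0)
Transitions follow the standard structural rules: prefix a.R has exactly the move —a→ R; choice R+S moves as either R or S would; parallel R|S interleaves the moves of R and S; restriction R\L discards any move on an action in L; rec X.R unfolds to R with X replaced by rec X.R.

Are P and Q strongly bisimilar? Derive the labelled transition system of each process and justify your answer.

LTS(P): 3 reachable states
  p0 = b.(a.0 + 0 | 0) | --b--▸ p1
  p1 = a.0 + 0 | 0 | --a--▸ p2
  p2 = 0 | (no moves)
LTS(Q): 4 reachable states
  q0 = a.b.(a.0 + 0 | 0) | --a--▸ q1
  q1 = b.(a.0 + 0 | 0) | --b--▸ q2
  q2 = a.0 + 0 | 0 | --a--▸ q3
  q3 = 0 | (no moves)
Coarsest stable partition (strong bisimilarity classes):
  B0 = {p0, q1}
  B1 = {p1, q2}
  B2 = {p2, q3}
  B3 = {q0}
p0 ∈ B0, q0 ∈ B3 → different blocks

not bisimilar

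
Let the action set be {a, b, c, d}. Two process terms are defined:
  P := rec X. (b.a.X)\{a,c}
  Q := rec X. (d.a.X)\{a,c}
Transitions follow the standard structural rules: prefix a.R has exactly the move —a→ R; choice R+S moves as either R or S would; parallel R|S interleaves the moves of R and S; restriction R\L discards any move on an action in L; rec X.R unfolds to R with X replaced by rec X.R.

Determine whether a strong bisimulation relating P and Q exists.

not bisimilar

Reachable graph of P (2 states):
  p0 = rec X. (b.a.X)\{a,c} has moves -b-> p1
  p1 = (a.(rec X. (b.a.X)\{a,c}))\{a,c} has moves deadlocked
Reachable graph of Q (2 states):
  q0 = rec X. (d.a.X)\{a,c} has moves -d-> q1
  q1 = (a.(rec X. (d.a.X)\{a,c}))\{a,c} has moves deadlocked
Bisimilarity quotient blocks:
  B0 = {p0}
  B1 = {p1, q1}
  B2 = {q0}
p0 ∈ B0, q0 ∈ B2 → different blocks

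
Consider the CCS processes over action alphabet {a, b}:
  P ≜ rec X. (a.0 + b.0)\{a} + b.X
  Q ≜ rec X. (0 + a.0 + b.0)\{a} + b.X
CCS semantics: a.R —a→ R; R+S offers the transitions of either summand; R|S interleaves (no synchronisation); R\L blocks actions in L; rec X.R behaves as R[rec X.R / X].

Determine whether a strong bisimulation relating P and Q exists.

YES

LTS(P): 2 reachable states
  u0 = rec X. (a.0 + b.0)\{a} + b.X has moves =b=> u0, =b=> u1
  u1 = 0\{a} has moves stopped
LTS(Q): 2 reachable states
  v0 = rec X. (0 + a.0 + b.0)\{a} + b.X has moves =b=> v0, =b=> v1
  v1 = 0\{a} has moves stopped
Bisimilarity quotient blocks:
  B0 = {u0, v0}
  B1 = {u1, v1}
u0 ∈ B0, v0 ∈ B0 → same block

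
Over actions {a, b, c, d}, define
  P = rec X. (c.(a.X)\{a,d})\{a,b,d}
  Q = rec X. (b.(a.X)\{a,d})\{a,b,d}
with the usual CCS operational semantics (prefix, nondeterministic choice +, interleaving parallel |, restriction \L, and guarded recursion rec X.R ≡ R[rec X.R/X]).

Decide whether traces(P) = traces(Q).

Reachable graph of P (2 states):
  p0 = rec X. (c.(a.X)\{a,d})\{a,b,d} has moves =c=> p1
  p1 = (a.(rec X. (c.(a.X)\{a,d})\{a,b,d}))\{a,d}\{a,b,d} has moves ·
Reachable graph of Q (1 states):
  q0 = rec X. (b.(a.X)\{a,d})\{a,b,d} has moves ·
Executing c from P (initial set {p0}):
  step 1 (c): {p1}
  P completes σ.
Executing c from Q (initial set {q0}):
  step 1 (c): ∅  — Q cannot continue

NO — witness ⟨c⟩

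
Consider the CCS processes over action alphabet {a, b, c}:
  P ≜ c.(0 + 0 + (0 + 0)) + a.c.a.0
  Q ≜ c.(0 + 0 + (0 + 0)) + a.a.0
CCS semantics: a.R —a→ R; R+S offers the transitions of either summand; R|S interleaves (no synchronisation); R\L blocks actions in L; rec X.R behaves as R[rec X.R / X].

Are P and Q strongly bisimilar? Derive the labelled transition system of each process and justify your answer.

Reachable graph of P (5 states):
  u0 = c.(0 + 0 + (0 + 0)) + a.c.a.0 :: ··a··> u1, ··c··> u2
  u1 = c.a.0 :: ··c··> u3
  u2 = 0 + 0 + (0 + 0) :: ∅
  u3 = a.0 :: ··a··> u4
  u4 = 0 :: ∅
Reachable graph of Q (4 states):
  v0 = c.(0 + 0 + (0 + 0)) + a.a.0 :: ··a··> v1, ··c··> v2
  v1 = a.0 :: ··a··> v3
  v2 = 0 + 0 + (0 + 0) :: ∅
  v3 = 0 :: ∅
Coarsest stable partition (strong bisimilarity classes):
  B0 = {u0}
  B1 = {u2, u4, v2, v3}
  B2 = {u1}
  B3 = {u3, v1}
  B4 = {v0}
u0 ∈ B0, v0 ∈ B4 → different blocks

P ≁ Q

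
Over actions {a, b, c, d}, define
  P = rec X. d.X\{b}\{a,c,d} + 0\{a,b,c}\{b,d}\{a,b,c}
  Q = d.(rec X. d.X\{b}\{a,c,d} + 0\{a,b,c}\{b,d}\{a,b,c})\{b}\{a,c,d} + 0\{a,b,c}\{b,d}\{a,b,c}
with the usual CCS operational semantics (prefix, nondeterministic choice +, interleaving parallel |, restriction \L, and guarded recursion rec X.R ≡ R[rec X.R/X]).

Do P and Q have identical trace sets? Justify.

YES

LTS(P): 2 reachable states
  s0 = rec X. d.X\{b}\{a,c,d} + 0\{a,b,c}\{b,d}\{a,b,c} | =d=> s1
  s1 = (rec X. d.X\{b}\{a,c,d} + 0\{a,b,c}\{b,d}\{a,b,c})\{b}\{a,c,d} | ∅
LTS(Q): 2 reachable states
  t0 = d.(rec X. d.X\{b}\{a,c,d} + 0\{a,b,c}\{b,d}\{a,b,c})\{b}\{a,c,d} + 0\{a,b,c}\{b,d}\{a,b,c} | =d=> t1
  t1 = (rec X. d.X\{b}\{a,c,d} + 0\{a,b,c}\{b,d}\{a,b,c})\{b}\{a,c,d} | ∅
Coarsest stable partition (strong bisimilarity classes):
  B0 = {s0, t0}
  B1 = {s1, t1}
s0 ∈ B0, t0 ∈ B0 → same block
Bisimilar ⇒ trace-equivalent.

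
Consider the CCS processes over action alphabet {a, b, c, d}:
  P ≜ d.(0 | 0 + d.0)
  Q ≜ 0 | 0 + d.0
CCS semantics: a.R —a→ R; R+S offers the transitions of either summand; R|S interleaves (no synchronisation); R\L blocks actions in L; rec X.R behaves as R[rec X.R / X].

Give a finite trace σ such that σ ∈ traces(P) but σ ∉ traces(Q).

dd

Reachable graph of P (3 states):
  m0 = d.(0 | 0 + d.0) :: -d-> m1
  m1 = 0 | 0 + d.0 :: -d-> m2
  m2 = 0 :: deadlocked
Reachable graph of Q (2 states):
  n0 = 0 | 0 + d.0 :: -d-> n1
  n1 = 0 :: deadlocked
Run σ = ⟨dd⟩ on P: start {m0}
  [1] d ⇒ {m1}
  [2] d ⇒ {m2}
  ✓ P
Run σ = ⟨dd⟩ on Q: start {n0}
  [1] d ⇒ {n1}
  [2] d ⇒ ∅ (Q stuck)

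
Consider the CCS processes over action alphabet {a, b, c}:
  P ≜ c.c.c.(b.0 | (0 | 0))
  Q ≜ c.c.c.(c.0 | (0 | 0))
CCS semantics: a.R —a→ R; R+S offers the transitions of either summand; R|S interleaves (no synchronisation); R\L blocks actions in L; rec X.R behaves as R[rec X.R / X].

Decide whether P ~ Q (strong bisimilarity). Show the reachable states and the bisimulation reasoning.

NO

P's transition system — 5 states:
  m0 = c.c.c.(b.0 | (0 | 0)) has moves —c→ m1
  m1 = c.c.(b.0 | (0 | 0)) has moves —c→ m2
  m2 = c.(b.0 | (0 | 0)) has moves —c→ m3
  m3 = b.0 | (0 | 0) has moves —b→ m4
  m4 = 0 | (0 | 0) has moves (no moves)
Q's transition system — 5 states:
  n0 = c.c.c.(c.0 | (0 | 0)) has moves —c→ n1
  n1 = c.c.(c.0 | (0 | 0)) has moves —c→ n2
  n2 = c.(c.0 | (0 | 0)) has moves —c→ n3
  n3 = c.0 | (0 | 0) has moves —c→ n4
  n4 = 0 | (0 | 0) has moves (no moves)
Bisimilarity quotient blocks:
  B0 = {m0}
  B1 = {m1}
  B2 = {m2}
  B3 = {m3}
  B4 = {m4, n4}
  B5 = {n0}
  B6 = {n1}
  B7 = {n2}
  B8 = {n3}
m0 ∈ B0, n0 ∈ B5 → different blocks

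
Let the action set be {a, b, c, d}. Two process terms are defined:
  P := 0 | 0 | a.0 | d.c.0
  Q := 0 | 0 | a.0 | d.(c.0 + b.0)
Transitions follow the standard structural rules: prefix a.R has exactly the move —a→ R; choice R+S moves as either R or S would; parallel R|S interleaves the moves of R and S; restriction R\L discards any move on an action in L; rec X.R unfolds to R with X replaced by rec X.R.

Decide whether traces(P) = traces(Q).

P's transition system — 6 states:
  u0 = 0 | 0 | a.0 | d.c.0 → ··a··> u1, ··d··> u2
  u1 = 0 | 0 | 0 | d.c.0 → ··d··> u3
  u2 = 0 | 0 | a.0 | c.0 → ··a··> u3, ··c··> u4
  u3 = 0 | 0 | 0 | c.0 → ··c··> u5
  u4 = 0 | 0 | a.0 | 0 → ··a··> u5
  u5 = 0 | 0 | 0 | 0 → ·
Q's transition system — 6 states:
  v0 = 0 | 0 | a.0 | d.(c.0 + b.0) → ··a··> v1, ··d··> v2
  v1 = 0 | 0 | 0 | d.(c.0 + b.0) → ··d··> v3
  v2 = 0 | 0 | a.0 | (c.0 + b.0) → ··a··> v3, ··b··> v4, ··c··> v4
  v3 = 0 | 0 | 0 | (c.0 + b.0) → ··b··> v5, ··c··> v5
  v4 = 0 | 0 | a.0 | 0 → ··a··> v5
  v5 = 0 | 0 | 0 | 0 → ·
Executing db from Q (initial set {v0}):
  step 1 (d): {v2}
  step 2 (b): {v4}
  — Q admits the full trace.
Executing db from P (initial set {u0}):
  step 1 (d): {u2}
  step 2 (b): no successor for P

traces(P) ≠ traces(Q) — witness ⟨db⟩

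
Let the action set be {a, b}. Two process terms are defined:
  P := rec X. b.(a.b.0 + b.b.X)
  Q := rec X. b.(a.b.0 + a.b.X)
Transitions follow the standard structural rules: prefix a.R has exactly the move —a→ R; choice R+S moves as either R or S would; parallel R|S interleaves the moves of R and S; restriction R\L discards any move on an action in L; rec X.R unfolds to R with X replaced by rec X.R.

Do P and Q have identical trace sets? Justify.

Reachable graph of P (5 states):
  s0 = rec X. b.(a.b.0 + b.b.X) ⊢ —b→ s1
  s1 = a.b.0 + b.b.(rec X. b.(a.b.0 + b.b.X)) ⊢ —a→ s2, —b→ s3
  s2 = b.0 ⊢ —b→ s4
  s3 = b.(rec X. b.(a.b.0 + b.b.X)) ⊢ —b→ s0
  s4 = 0 ⊢ ·
Reachable graph of Q (5 states):
  t0 = rec X. b.(a.b.0 + a.b.X) ⊢ —b→ t1
  t1 = a.b.0 + a.b.(rec X. b.(a.b.0 + a.b.X)) ⊢ —a→ t2, —a→ t3
  t2 = b.(rec X. b.(a.b.0 + a.b.X)) ⊢ —b→ t0
  t3 = b.0 ⊢ —b→ t4
  t4 = 0 ⊢ ·
Run σ = ⟨bb⟩ on P: start {s0}
  after b @ step 1: {s1}
  after b @ step 2: {s3}
  — P admits the full trace.
Run σ = ⟨bb⟩ on Q: start {t0}
  after b @ step 1: {t1}
  after b @ step 2: ∅ (Q stuck)

trace-distinct — witness ⟨bb⟩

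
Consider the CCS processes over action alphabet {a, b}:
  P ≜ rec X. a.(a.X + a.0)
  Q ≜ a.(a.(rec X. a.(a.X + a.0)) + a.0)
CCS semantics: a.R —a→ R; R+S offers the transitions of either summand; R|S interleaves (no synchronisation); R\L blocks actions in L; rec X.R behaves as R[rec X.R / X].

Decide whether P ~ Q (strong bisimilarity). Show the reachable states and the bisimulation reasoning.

bisimilar

P's transition system — 3 states:
  p0 = rec X. a.(a.X + a.0) ⊢ --a--▸ p1
  p1 = a.(rec X. a.(a.X + a.0)) + a.0 ⊢ --a--▸ p0, --a--▸ p2
  p2 = 0 ⊢ deadlocked
Q's transition system — 4 states:
  q0 = a.(a.(rec X. a.(a.X + a.0)) + a.0) ⊢ --a--▸ q1
  q1 = a.(rec X. a.(a.X + a.0)) + a.0 ⊢ --a--▸ q2, --a--▸ q3
  q2 = 0 ⊢ deadlocked
  q3 = rec X. a.(a.X + a.0) ⊢ --a--▸ q1
Partition-refinement fixed point:
  B0 = {p0, q0, q3}
  B1 = {p1, q1}
  B2 = {p2, q2}
p0 ∈ B0, q0 ∈ B0 → same block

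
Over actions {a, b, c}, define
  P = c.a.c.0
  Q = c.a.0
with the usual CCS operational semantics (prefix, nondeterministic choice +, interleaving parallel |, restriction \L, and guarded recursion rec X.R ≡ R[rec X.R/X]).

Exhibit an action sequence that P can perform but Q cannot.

cac

Reachable graph of P (4 states):
  m0 = c.a.c.0 → ··c··> m1
  m1 = a.c.0 → ··a··> m2
  m2 = c.0 → ··c··> m3
  m3 = 0 → ·
Reachable graph of Q (3 states):
  n0 = c.a.0 → ··c··> n1
  n1 = a.0 → ··a··> n2
  n2 = 0 → ·
Run σ = ⟨cac⟩ on P: start {m0}
  step 1 (c): {m1}
  step 2 (a): {m2}
  step 3 (c): {m3}
  P completes σ.
Run σ = ⟨cac⟩ on Q: start {n0}
  step 1 (c): {n1}
  step 2 (a): {n2}
  step 3 (c): ∅ (Q stuck)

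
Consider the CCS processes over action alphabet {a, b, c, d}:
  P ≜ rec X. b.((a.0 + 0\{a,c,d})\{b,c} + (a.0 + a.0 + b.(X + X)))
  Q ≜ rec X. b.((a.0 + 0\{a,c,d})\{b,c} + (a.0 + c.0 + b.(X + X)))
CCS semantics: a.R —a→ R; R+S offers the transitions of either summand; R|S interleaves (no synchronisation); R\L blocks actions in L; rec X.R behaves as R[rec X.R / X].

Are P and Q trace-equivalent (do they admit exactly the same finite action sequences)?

P's transition system — 5 states:
  p0 = rec X. b.((a.0 + 0\{a,c,d})\{b,c} + (a.0 + a.0 + b.(X + X))) ⊢ -b-> p1
  p1 = (a.0 + 0\{a,c,d})\{b,c} + (a.0 + a.0 + b.((rec X. b.((a.0 + 0\{a,c,d})\{b,c} + (a.0 + a.0 + b.(X + X)))) + (rec X. b.((a.0 + 0\{a,c,d})\{b,c} + (a.0 + a.0 + b.(X + X)))))) ⊢ -a-> p2, -a-> p3, -b-> p4
  p2 = 0 ⊢ deadlocked
  p3 = 0\{b,c} ⊢ deadlocked
  p4 = (rec X. b.((a.0 + 0\{a,c,d})\{b,c} + (a.0 + a.0 + b.(X + X)))) + (rec X. b.((a.0 + 0\{a,c,d})\{b,c} + (a.0 + a.0 + b.(X + X)))) ⊢ -b-> p1
Q's transition system — 5 states:
  q0 = rec X. b.((a.0 + 0\{a,c,d})\{b,c} + (a.0 + c.0 + b.(X + X))) ⊢ -b-> q1
  q1 = (a.0 + 0\{a,c,d})\{b,c} + (a.0 + c.0 + b.((rec X. b.((a.0 + 0\{a,c,d})\{b,c} + (a.0 + c.0 + b.(X + X)))) + (rec X. b.((a.0 + 0\{a,c,d})\{b,c} + (a.0 + c.0 + b.(X + X)))))) ⊢ -a-> q2, -a-> q3, -b-> q4, -c-> q2
  q2 = 0 ⊢ deadlocked
  q3 = 0\{b,c} ⊢ deadlocked
  q4 = (rec X. b.((a.0 + 0\{a,c,d})\{b,c} + (a.0 + c.0 + b.(X + X)))) + (rec X. b.((a.0 + 0\{a,c,d})\{b,c} + (a.0 + c.0 + b.(X + X)))) ⊢ -b-> q1
Run σ = ⟨bc⟩ on Q: start {q0}
  step 1 (b): {q1}
  step 2 (c): {q2}
  Q completes σ.
Run σ = ⟨bc⟩ on P: start {p0}
  step 1 (b): {p1}
  step 2 (c): ∅ (P stuck)

traces(P) ≠ traces(Q) — witness ⟨bc⟩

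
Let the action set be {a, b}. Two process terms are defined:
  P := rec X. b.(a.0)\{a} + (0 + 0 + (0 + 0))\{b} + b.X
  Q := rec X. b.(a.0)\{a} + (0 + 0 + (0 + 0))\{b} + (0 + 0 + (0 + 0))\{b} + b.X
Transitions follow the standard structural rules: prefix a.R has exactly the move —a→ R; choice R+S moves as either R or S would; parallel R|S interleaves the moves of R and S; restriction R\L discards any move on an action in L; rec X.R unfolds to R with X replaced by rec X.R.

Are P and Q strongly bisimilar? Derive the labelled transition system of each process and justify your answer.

LTS(P): 2 reachable states
  m0 = rec X. b.(a.0)\{a} + (0 + 0 + (0 + 0))\{b} + b.X :: ··b··> m0, ··b··> m1
  m1 = (a.0)\{a} :: deadlocked
LTS(Q): 2 reachable states
  n0 = rec X. b.(a.0)\{a} + (0 + 0 + (0 + 0))\{b} + (0 + 0 + (0 + 0))\{b} + b.X :: ··b··> n0, ··b··> n1
  n1 = (a.0)\{a} :: deadlocked
Coarsest stable partition (strong bisimilarity classes):
  B0 = {m0, n0}
  B1 = {m1, n1}
m0 ∈ B0, n0 ∈ B0 → same block

YES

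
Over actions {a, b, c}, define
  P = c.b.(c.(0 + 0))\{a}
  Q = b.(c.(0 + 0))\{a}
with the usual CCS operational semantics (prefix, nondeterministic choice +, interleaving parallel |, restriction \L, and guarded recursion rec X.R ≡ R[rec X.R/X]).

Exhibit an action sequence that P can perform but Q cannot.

c

P's transition system — 4 states:
  u0 = c.b.(c.(0 + 0))\{a} → =c=> u1
  u1 = b.(c.(0 + 0))\{a} → =b=> u2
  u2 = (c.(0 + 0))\{a} → =c=> u3
  u3 = (0 + 0)\{a} → stopped
Q's transition system — 3 states:
  v0 = b.(c.(0 + 0))\{a} → =b=> v1
  v1 = (c.(0 + 0))\{a} → =c=> v2
  v2 = (0 + 0)\{a} → stopped
Run σ = ⟨c⟩ on P: start {u0}
  after c @ step 1: {u1}
  — P admits the full trace.
Run σ = ⟨c⟩ on Q: start {v0}
  after c @ step 1: ∅  — Q cannot continue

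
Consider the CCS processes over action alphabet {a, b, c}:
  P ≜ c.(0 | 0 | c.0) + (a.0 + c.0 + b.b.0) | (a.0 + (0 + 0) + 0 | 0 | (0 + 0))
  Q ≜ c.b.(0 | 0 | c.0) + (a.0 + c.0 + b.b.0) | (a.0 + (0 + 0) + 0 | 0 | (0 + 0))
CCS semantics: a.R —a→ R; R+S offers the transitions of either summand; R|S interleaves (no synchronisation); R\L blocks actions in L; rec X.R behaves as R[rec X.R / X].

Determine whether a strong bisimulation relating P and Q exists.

LTS(P): 8 reachable states
  s0 = c.(0 | 0 | c.0) + (a.0 + c.0 + b.b.0) | (a.0 + (0 + 0) + 0 | 0 | (0 + 0)) → -a-> s1, -a-> s2, -b-> s3, -c-> s2, -c-> s4
  s1 = (a.0 + c.0 + b.b.0) | 0 → -a-> s5, -b-> s6, -c-> s5
  s2 = 0 | (a.0 + (0 + 0) + 0 | 0 | (0 + 0)) → -a-> s5
  s3 = b.0 | (a.0 + (0 + 0) + 0 | 0 | (0 + 0)) → -a-> s6, -b-> s2
  s4 = 0 | 0 | c.0 → -c-> s7
  s5 = 0 | 0 → stopped
  s6 = b.0 | 0 → -b-> s5
  s7 = 0 | 0 | 0 → stopped
LTS(Q): 9 reachable states
  t0 = c.b.(0 | 0 | c.0) + (a.0 + c.0 + b.b.0) | (a.0 + (0 + 0) + 0 | 0 | (0 + 0)) → -a-> t1, -a-> t2, -b-> t3, -c-> t2, -c-> t4
  t1 = (a.0 + c.0 + b.b.0) | 0 → -a-> t5, -b-> t6, -c-> t5
  t2 = 0 | (a.0 + (0 + 0) + 0 | 0 | (0 + 0)) → -a-> t5
  t3 = b.0 | (a.0 + (0 + 0) + 0 | 0 | (0 + 0)) → -a-> t6, -b-> t2
  t4 = b.(0 | 0 | c.0) → -b-> t7
  t5 = 0 | 0 → stopped
  t6 = b.0 | 0 → -b-> t5
  t7 = 0 | 0 | c.0 → -c-> t8
  t8 = 0 | 0 | 0 → stopped
Bisimilarity quotient blocks:
  B0 = {s0}
  B1 = {s4, t7}
  B2 = {s5, s7, t5, t8}
  B3 = {s1, t1}
  B4 = {s6, t6}
  B5 = {s2, t2}
  B6 = {s3, t3}
  B7 = {t0}
  B8 = {t4}
s0 ∈ B0, t0 ∈ B7 → different blocks

P ≁ Q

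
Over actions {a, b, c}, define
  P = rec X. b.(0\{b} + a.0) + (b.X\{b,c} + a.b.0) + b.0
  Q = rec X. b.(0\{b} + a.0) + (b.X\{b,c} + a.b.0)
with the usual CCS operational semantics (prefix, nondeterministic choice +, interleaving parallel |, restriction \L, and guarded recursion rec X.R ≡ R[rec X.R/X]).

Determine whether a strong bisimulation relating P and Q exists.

P ≁ Q

P's transition system — 6 states:
  m0 = rec X. b.(0\{b} + a.0) + (b.X\{b,c} + a.b.0) + b.0 :: =a=> m1, =b=> m2, =b=> m3, =b=> m4
  m1 = b.0 :: =b=> m3
  m2 = (rec X. b.(0\{b} + a.0) + (b.X\{b,c} + a.b.0) + b.0)\{b,c} :: =a=> m5
  m3 = 0 :: ·
  m4 = 0\{b} + a.0 :: =a=> m3
  m5 = (b.0)\{b,c} :: ·
Q's transition system — 6 states:
  n0 = rec X. b.(0\{b} + a.0) + (b.X\{b,c} + a.b.0) :: =a=> n1, =b=> n2, =b=> n3
  n1 = b.0 :: =b=> n4
  n2 = (rec X. b.(0\{b} + a.0) + (b.X\{b,c} + a.b.0))\{b,c} :: =a=> n5
  n3 = 0\{b} + a.0 :: =a=> n4
  n4 = 0 :: ·
  n5 = (b.0)\{b,c} :: ·
Coarsest stable partition (strong bisimilarity classes):
  B0 = {m0}
  B1 = {m1, n1}
  B2 = {m3, m5, n4, n5}
  B3 = {m2, m4, n2, n3}
  B4 = {n0}
m0 ∈ B0, n0 ∈ B4 → different blocks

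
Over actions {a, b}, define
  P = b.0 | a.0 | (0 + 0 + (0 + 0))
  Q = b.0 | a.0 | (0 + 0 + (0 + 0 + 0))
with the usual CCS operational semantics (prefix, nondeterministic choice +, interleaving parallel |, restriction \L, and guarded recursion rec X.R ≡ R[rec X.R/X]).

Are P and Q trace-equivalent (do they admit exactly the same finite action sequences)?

P's transition system — 4 states:
  u0 = b.0 | a.0 | (0 + 0 + (0 + 0)) has moves -a-> u1, -b-> u2
  u1 = b.0 | 0 | (0 + 0 + (0 + 0)) has moves -b-> u3
  u2 = 0 | a.0 | (0 + 0 + (0 + 0)) has moves -a-> u3
  u3 = 0 | 0 | (0 + 0 + (0 + 0)) has moves ·
Q's transition system — 4 states:
  v0 = b.0 | a.0 | (0 + 0 + (0 + 0 + 0)) has moves -a-> v1, -b-> v2
  v1 = b.0 | 0 | (0 + 0 + (0 + 0 + 0)) has moves -b-> v3
  v2 = 0 | a.0 | (0 + 0 + (0 + 0 + 0)) has moves -a-> v3
  v3 = 0 | 0 | (0 + 0 + (0 + 0 + 0)) has moves ·
Coarsest stable partition (strong bisimilarity classes):
  B0 = {u0, v0}
  B1 = {u1, v1}
  B2 = {u3, v3}
  B3 = {u2, v2}
u0 ∈ B0, v0 ∈ B0 → same block
Bisimilar ⇒ trace-equivalent.

YES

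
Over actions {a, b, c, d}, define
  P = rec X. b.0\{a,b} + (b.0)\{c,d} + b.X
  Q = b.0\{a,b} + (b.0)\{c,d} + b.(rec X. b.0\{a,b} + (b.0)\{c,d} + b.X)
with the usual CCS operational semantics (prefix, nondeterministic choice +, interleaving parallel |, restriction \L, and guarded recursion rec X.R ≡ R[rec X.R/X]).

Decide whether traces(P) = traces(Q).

LTS(P): 3 reachable states
  m0 = rec X. b.0\{a,b} + (b.0)\{c,d} + b.X ⊢ —b→ m0, —b→ m1, —b→ m2
  m1 = 0\{a,b} ⊢ stopped
  m2 = 0\{c,d} ⊢ stopped
LTS(Q): 4 reachable states
  n0 = b.0\{a,b} + (b.0)\{c,d} + b.(rec X. b.0\{a,b} + (b.0)\{c,d} + b.X) ⊢ —b→ n1, —b→ n2, —b→ n3
  n1 = 0\{a,b} ⊢ stopped
  n2 = 0\{c,d} ⊢ stopped
  n3 = rec X. b.0\{a,b} + (b.0)\{c,d} + b.X ⊢ —b→ n1, —b→ n2, —b→ n3
Coarsest stable partition (strong bisimilarity classes):
  B0 = {m0, n0, n3}
  B1 = {m1, m2, n1, n2}
m0 ∈ B0, n0 ∈ B0 → same block
Bisimilar ⇒ trace-equivalent.

YES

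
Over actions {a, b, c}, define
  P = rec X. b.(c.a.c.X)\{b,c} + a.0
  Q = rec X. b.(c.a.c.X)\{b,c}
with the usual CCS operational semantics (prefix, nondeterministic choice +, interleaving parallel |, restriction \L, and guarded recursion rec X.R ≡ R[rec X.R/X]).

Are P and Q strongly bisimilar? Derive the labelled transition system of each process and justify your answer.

not bisimilar

LTS(P): 3 reachable states
  m0 = rec X. b.(c.a.c.X)\{b,c} + a.0 :: ··a··> m1, ··b··> m2
  m1 = 0 :: ∅
  m2 = (c.a.c.(rec X. b.(c.a.c.X)\{b,c} + a.0))\{b,c} :: ∅
LTS(Q): 2 reachable states
  n0 = rec X. b.(c.a.c.X)\{b,c} :: ··b··> n1
  n1 = (c.a.c.(rec X. b.(c.a.c.X)\{b,c}))\{b,c} :: ∅
Coarsest stable partition (strong bisimilarity classes):
  B0 = {m0}
  B1 = {m1, m2, n1}
  B2 = {n0}
m0 ∈ B0, n0 ∈ B2 → different blocks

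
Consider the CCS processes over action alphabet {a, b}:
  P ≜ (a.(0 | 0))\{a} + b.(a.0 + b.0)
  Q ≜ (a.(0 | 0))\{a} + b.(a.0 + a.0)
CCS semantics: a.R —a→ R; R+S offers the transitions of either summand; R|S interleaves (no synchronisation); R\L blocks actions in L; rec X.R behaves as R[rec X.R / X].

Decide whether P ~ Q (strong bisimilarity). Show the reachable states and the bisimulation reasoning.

P's transition system — 3 states:
  m0 = (a.(0 | 0))\{a} + b.(a.0 + b.0) ⊢ -b-> m1
  m1 = a.0 + b.0 ⊢ -a-> m2, -b-> m2
  m2 = 0 ⊢ ·
Q's transition system — 3 states:
  n0 = (a.(0 | 0))\{a} + b.(a.0 + a.0) ⊢ -b-> n1
  n1 = a.0 + a.0 ⊢ -a-> n2
  n2 = 0 ⊢ ·
Partition-refinement fixed point:
  B0 = {m0}
  B1 = {m1}
  B2 = {m2, n2}
  B3 = {n0}
  B4 = {n1}
m0 ∈ B0, n0 ∈ B3 → different blocks

NO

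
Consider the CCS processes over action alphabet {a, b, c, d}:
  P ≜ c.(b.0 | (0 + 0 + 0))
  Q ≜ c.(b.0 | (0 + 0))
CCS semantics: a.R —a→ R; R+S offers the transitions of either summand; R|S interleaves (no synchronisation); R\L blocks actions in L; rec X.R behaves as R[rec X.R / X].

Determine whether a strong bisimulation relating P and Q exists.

P's transition system — 3 states:
  u0 = c.(b.0 | (0 + 0 + 0)) | —c→ u1
  u1 = b.0 | (0 + 0 + 0) | —b→ u2
  u2 = 0 | (0 + 0 + 0) | deadlocked
Q's transition system — 3 states:
  v0 = c.(b.0 | (0 + 0)) | —c→ v1
  v1 = b.0 | (0 + 0) | —b→ v2
  v2 = 0 | (0 + 0) | deadlocked
Coarsest stable partition (strong bisimilarity classes):
  B0 = {u0, v0}
  B1 = {u1, v1}
  B2 = {u2, v2}
u0 ∈ B0, v0 ∈ B0 → same block

bisimilar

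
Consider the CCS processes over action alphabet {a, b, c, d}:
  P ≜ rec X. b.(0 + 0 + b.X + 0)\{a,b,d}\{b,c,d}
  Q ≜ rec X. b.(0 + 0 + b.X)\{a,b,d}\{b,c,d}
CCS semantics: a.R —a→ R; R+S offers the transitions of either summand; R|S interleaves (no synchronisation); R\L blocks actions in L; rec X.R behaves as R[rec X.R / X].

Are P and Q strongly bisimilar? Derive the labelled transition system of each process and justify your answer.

Reachable graph of P (2 states):
  p0 = rec X. b.(0 + 0 + b.X + 0)\{a,b,d}\{b,c,d} has moves —b→ p1
  p1 = (0 + 0 + b.(rec X. b.(0 + 0 + b.X + 0)\{a,b,d}\{b,c,d}) + 0)\{a,b,d}\{b,c,d} has moves stopped
Reachable graph of Q (2 states):
  q0 = rec X. b.(0 + 0 + b.X)\{a,b,d}\{b,c,d} has moves —b→ q1
  q1 = (0 + 0 + b.(rec X. b.(0 + 0 + b.X)\{a,b,d}\{b,c,d}))\{a,b,d}\{b,c,d} has moves stopped
Partition-refinement fixed point:
  B0 = {p0, q0}
  B1 = {p1, q1}
p0 ∈ B0, q0 ∈ B0 → same block

P ~ Q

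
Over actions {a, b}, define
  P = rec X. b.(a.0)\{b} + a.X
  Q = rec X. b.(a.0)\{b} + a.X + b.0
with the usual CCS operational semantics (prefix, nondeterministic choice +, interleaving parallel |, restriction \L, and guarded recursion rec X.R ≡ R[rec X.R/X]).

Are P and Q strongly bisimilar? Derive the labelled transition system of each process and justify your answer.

LTS(P): 3 reachable states
  u0 = rec X. b.(a.0)\{b} + a.X | =a=> u0, =b=> u1
  u1 = (a.0)\{b} | =a=> u2
  u2 = 0\{b} | (no moves)
LTS(Q): 4 reachable states
  v0 = rec X. b.(a.0)\{b} + a.X + b.0 | =a=> v0, =b=> v1, =b=> v2
  v1 = (a.0)\{b} | =a=> v3
  v2 = 0 | (no moves)
  v3 = 0\{b} | (no moves)
Coarsest stable partition (strong bisimilarity classes):
  B0 = {u0}
  B1 = {u1, v1}
  B2 = {u2, v2, v3}
  B3 = {v0}
u0 ∈ B0, v0 ∈ B3 → different blocks

NO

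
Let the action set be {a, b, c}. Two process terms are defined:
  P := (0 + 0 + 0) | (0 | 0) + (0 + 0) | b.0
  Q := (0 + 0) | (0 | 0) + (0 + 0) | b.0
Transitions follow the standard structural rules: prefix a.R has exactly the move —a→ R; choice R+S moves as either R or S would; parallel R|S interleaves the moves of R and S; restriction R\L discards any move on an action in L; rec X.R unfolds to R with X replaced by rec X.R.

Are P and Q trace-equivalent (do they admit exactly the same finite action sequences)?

YES

P's transition system — 2 states:
  s0 = (0 + 0 + 0) | (0 | 0) + (0 + 0) | b.0 → -b-> s1
  s1 = (0 + 0) | 0 → (no moves)
Q's transition system — 2 states:
  t0 = (0 + 0) | (0 | 0) + (0 + 0) | b.0 → -b-> t1
  t1 = (0 + 0) | 0 → (no moves)
Bisimilarity quotient blocks:
  B0 = {s0, t0}
  B1 = {s1, t1}
s0 ∈ B0, t0 ∈ B0 → same block
Bisimilar ⇒ trace-equivalent.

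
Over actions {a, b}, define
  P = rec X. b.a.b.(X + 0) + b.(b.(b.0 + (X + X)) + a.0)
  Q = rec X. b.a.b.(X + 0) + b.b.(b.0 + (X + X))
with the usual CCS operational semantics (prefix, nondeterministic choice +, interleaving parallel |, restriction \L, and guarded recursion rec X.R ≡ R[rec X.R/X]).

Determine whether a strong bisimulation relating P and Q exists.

P ≁ Q

P's transition system — 7 states:
  u0 = rec X. b.a.b.(X + 0) + b.(b.(b.0 + (X + X)) + a.0) has moves ··b··> u1, ··b··> u2
  u1 = a.b.((rec X. b.a.b.(X + 0) + b.(b.(b.0 + (X + X)) + a.0)) + 0) has moves ··a··> u3
  u2 = b.(b.0 + ((rec X. b.a.b.(X + 0) + b.(b.(b.0 + (X + X)) + a.0)) + (rec X. b.a.b.(X + 0) + b.(b.(b.0 + (X + X)) + a.0)))) + a.0 has moves ··a··> u4, ··b··> u5
  u3 = b.((rec X. b.a.b.(X + 0) + b.(b.(b.0 + (X + X)) + a.0)) + 0) has moves ··b··> u6
  u4 = 0 has moves ∅
  u5 = b.0 + ((rec X. b.a.b.(X + 0) + b.(b.(b.0 + (X + X)) + a.0)) + (rec X. b.a.b.(X + 0) + b.(b.(b.0 + (X + X)) + a.0))) has moves ··b··> u1, ··b··> u2, ··b··> u4
  u6 = (rec X. b.a.b.(X + 0) + b.(b.(b.0 + (X + X)) + a.0)) + 0 has moves ··b··> u1, ··b··> u2
Q's transition system — 7 states:
  v0 = rec X. b.a.b.(X + 0) + b.b.(b.0 + (X + X)) has moves ··b··> v1, ··b··> v2
  v1 = a.b.((rec X. b.a.b.(X + 0) + b.b.(b.0 + (X + X))) + 0) has moves ··a··> v3
  v2 = b.(b.0 + ((rec X. b.a.b.(X + 0) + b.b.(b.0 + (X + X))) + (rec X. b.a.b.(X + 0) + b.b.(b.0 + (X + X))))) has moves ··b··> v4
  v3 = b.((rec X. b.a.b.(X + 0) + b.b.(b.0 + (X + X))) + 0) has moves ··b··> v5
  v4 = b.0 + ((rec X. b.a.b.(X + 0) + b.b.(b.0 + (X + X))) + (rec X. b.a.b.(X + 0) + b.b.(b.0 + (X + X)))) has moves ··b··> v1, ··b··> v2, ··b··> v6
  v5 = (rec X. b.a.b.(X + 0) + b.b.(b.0 + (X + X))) + 0 has moves ··b··> v1, ··b··> v2
  v6 = 0 has moves ∅
Bisimilarity quotient blocks:
  B0 = {u0, u6}
  B1 = {u2}
  B2 = {u5}
  B3 = {u4, v6}
  B4 = {u1}
  B5 = {u3}
  B6 = {v0, v5}
  B7 = {v2}
  B8 = {v4}
  B9 = {v1}
  B10 = {v3}
u0 ∈ B0, v0 ∈ B6 → different blocks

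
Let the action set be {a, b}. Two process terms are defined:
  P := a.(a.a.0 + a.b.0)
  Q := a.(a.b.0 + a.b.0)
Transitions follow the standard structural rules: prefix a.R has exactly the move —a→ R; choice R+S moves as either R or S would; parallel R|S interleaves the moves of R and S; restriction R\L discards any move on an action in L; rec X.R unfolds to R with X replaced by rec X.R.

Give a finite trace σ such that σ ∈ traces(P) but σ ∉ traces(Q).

aaa

LTS(P): 5 reachable states
  p0 = a.(a.a.0 + a.b.0) | —a→ p1
  p1 = a.a.0 + a.b.0 | —a→ p2, —a→ p3
  p2 = a.0 | —a→ p4
  p3 = b.0 | —b→ p4
  p4 = 0 | ∅
LTS(Q): 4 reachable states
  q0 = a.(a.b.0 + a.b.0) | —a→ q1
  q1 = a.b.0 + a.b.0 | —a→ q2
  q2 = b.0 | —b→ q3
  q3 = 0 | ∅
Trace ⟨aaa⟩ through P, begin at {p0}:
  [1] a ⇒ {p1}
  [2] a ⇒ {p2, p3}
  [3] a ⇒ {p4}
  ✓ P
Trace ⟨aaa⟩ through Q, begin at {q0}:
  [1] a ⇒ {q1}
  [2] a ⇒ {q2}
  [3] a ⇒ ∅  — Q cannot continue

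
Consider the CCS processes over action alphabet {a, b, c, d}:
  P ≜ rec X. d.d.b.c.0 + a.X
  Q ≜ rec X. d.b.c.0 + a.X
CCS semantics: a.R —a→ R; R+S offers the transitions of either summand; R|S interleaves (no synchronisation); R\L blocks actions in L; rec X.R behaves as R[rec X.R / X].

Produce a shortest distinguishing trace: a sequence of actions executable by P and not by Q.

P's transition system — 5 states:
  u0 = rec X. d.d.b.c.0 + a.X has moves --a--▸ u0, --d--▸ u1
  u1 = d.b.c.0 has moves --d--▸ u2
  u2 = b.c.0 has moves --b--▸ u3
  u3 = c.0 has moves --c--▸ u4
  u4 = 0 has moves stopped
Q's transition system — 4 states:
  v0 = rec X. d.b.c.0 + a.X has moves --a--▸ v0, --d--▸ v1
  v1 = b.c.0 has moves --b--▸ v2
  v2 = c.0 has moves --c--▸ v3
  v3 = 0 has moves stopped
Run σ = ⟨dd⟩ on P: start {u0}
  after d @ step 1: {u1}
  after d @ step 2: {u2}
  P completes σ.
Run σ = ⟨dd⟩ on Q: start {v0}
  after d @ step 1: {v1}
  after d @ step 2: ∅  — Q cannot continue

dd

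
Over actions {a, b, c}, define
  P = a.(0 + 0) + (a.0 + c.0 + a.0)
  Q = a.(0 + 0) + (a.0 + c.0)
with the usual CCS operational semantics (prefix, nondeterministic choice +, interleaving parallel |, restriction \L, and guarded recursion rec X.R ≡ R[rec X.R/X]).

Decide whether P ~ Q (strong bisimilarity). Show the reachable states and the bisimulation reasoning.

bisimilar

Reachable graph of P (3 states):
  m0 = a.(0 + 0) + (a.0 + c.0 + a.0) has moves ··a··> m1, ··a··> m2, ··c··> m1
  m1 = 0 has moves stopped
  m2 = 0 + 0 has moves stopped
Reachable graph of Q (3 states):
  n0 = a.(0 + 0) + (a.0 + c.0) has moves ··a··> n1, ··a··> n2, ··c··> n1
  n1 = 0 has moves stopped
  n2 = 0 + 0 has moves stopped
Bisimilarity quotient blocks:
  B0 = {m0, n0}
  B1 = {m1, m2, n1, n2}
m0 ∈ B0, n0 ∈ B0 → same block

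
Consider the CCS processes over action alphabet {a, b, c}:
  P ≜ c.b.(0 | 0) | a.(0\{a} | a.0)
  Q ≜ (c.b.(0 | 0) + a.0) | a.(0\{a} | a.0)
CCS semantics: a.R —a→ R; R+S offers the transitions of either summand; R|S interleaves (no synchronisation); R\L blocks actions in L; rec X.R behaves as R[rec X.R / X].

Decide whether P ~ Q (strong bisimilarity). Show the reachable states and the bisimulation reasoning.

LTS(P): 9 reachable states
  u0 = c.b.(0 | 0) | a.(0\{a} | a.0) has moves =a=> u1, =c=> u2
  u1 = c.b.(0 | 0) | (0\{a} | a.0) has moves =a=> u3, =c=> u4
  u2 = b.(0 | 0) | a.(0\{a} | a.0) has moves =a=> u4, =b=> u5
  u3 = c.b.(0 | 0) | (0\{a} | 0) has moves =c=> u6
  u4 = b.(0 | 0) | (0\{a} | a.0) has moves =a=> u6, =b=> u7
  u5 = 0 | 0 | a.(0\{a} | a.0) has moves =a=> u7
  u6 = b.(0 | 0) | (0\{a} | 0) has moves =b=> u8
  u7 = 0 | 0 | (0\{a} | a.0) has moves =a=> u8
  u8 = 0 | 0 | (0\{a} | 0) has moves stopped
LTS(Q): 12 reachable states
  v0 = (c.b.(0 | 0) + a.0) | a.(0\{a} | a.0) has moves =a=> v1, =a=> v2, =c=> v3
  v1 = (c.b.(0 | 0) + a.0) | (0\{a} | a.0) has moves =a=> v4, =a=> v5, =c=> v6
  v2 = 0 | a.(0\{a} | a.0) has moves =a=> v5
  v3 = b.(0 | 0) | a.(0\{a} | a.0) has moves =a=> v6, =b=> v7
  v4 = (c.b.(0 | 0) + a.0) | (0\{a} | 0) has moves =a=> v8, =c=> v9
  v5 = 0 | (0\{a} | a.0) has moves =a=> v8
  v6 = b.(0 | 0) | (0\{a} | a.0) has moves =a=> v9, =b=> v10
  v7 = 0 | 0 | a.(0\{a} | a.0) has moves =a=> v10
  v8 = 0 | (0\{a} | 0) has moves stopped
  v9 = b.(0 | 0) | (0\{a} | 0) has moves =b=> v11
  v10 = 0 | 0 | (0\{a} | a.0) has moves =a=> v11
  v11 = 0 | 0 | (0\{a} | 0) has moves stopped
Bisimilarity quotient blocks:
  B0 = {u0}
  B1 = {u1}
  B2 = {u4, v6}
  B3 = {u6, v9}
  B4 = {u8, v11, v8}
  B5 = {u7, v10, v5}
  B6 = {u3}
  B7 = {u2, v3}
  B8 = {u5, v2, v7}
  B9 = {v0}
  B10 = {v1}
  B11 = {v4}
u0 ∈ B0, v0 ∈ B9 → different blocks

P ≁ Q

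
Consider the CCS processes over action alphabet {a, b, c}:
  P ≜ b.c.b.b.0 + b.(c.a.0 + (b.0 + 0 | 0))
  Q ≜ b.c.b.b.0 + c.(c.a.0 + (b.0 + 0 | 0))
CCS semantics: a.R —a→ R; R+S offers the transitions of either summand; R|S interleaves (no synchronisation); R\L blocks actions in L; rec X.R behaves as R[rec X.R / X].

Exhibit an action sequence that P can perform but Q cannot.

LTS(P): 7 reachable states
  m0 = b.c.b.b.0 + b.(c.a.0 + (b.0 + 0 | 0)) has moves --b--▸ m1, --b--▸ m2
  m1 = c.a.0 + (b.0 + 0 | 0) has moves --b--▸ m3, --c--▸ m4
  m2 = c.b.b.0 has moves --c--▸ m5
  m3 = 0 has moves (no moves)
  m4 = a.0 has moves --a--▸ m3
  m5 = b.b.0 has moves --b--▸ m6
  m6 = b.0 has moves --b--▸ m3
LTS(Q): 7 reachable states
  n0 = b.c.b.b.0 + c.(c.a.0 + (b.0 + 0 | 0)) has moves --b--▸ n1, --c--▸ n2
  n1 = c.b.b.0 has moves --c--▸ n3
  n2 = c.a.0 + (b.0 + 0 | 0) has moves --b--▸ n4, --c--▸ n5
  n3 = b.b.0 has moves --b--▸ n6
  n4 = 0 has moves (no moves)
  n5 = a.0 has moves --a--▸ n4
  n6 = b.0 has moves --b--▸ n4
Trace ⟨bb⟩ through P, begin at {m0}:
  [1] b ⇒ {m1, m2}
  [2] b ⇒ {m3}
  ✓ P
Trace ⟨bb⟩ through Q, begin at {n0}:
  [1] b ⇒ {n1}
  [2] b ⇒ no successor for Q

bb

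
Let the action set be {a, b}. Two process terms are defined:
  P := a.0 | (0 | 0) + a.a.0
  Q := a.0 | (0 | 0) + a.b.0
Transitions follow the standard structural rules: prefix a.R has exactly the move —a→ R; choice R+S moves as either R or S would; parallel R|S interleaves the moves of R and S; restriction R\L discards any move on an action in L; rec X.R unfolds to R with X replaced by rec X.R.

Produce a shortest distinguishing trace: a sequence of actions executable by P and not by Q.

P's transition system — 4 states:
  s0 = a.0 | (0 | 0) + a.a.0 | --a--▸ s1, --a--▸ s2
  s1 = 0 | (0 | 0) | stopped
  s2 = a.0 | --a--▸ s3
  s3 = 0 | stopped
Q's transition system — 4 states:
  t0 = a.0 | (0 | 0) + a.b.0 | --a--▸ t1, --a--▸ t2
  t1 = 0 | (0 | 0) | stopped
  t2 = b.0 | --b--▸ t3
  t3 = 0 | stopped
Trace ⟨aa⟩ through P, begin at {s0}:
  after a @ step 1: {s1, s2}
  after a @ step 2: {s3}
  P completes σ.
Trace ⟨aa⟩ through Q, begin at {t0}:
  after a @ step 1: {t1, t2}
  after a @ step 2: ∅  — Q cannot continue

aa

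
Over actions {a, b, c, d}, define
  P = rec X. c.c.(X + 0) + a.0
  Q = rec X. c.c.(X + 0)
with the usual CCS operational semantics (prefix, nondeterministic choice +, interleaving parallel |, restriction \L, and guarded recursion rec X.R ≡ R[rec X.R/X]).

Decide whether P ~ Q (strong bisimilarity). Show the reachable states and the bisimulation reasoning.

P ≁ Q

P's transition system — 4 states:
  u0 = rec X. c.c.(X + 0) + a.0 → =a=> u1, =c=> u2
  u1 = 0 → stopped
  u2 = c.((rec X. c.c.(X + 0) + a.0) + 0) → =c=> u3
  u3 = (rec X. c.c.(X + 0) + a.0) + 0 → =a=> u1, =c=> u2
Q's transition system — 3 states:
  v0 = rec X. c.c.(X + 0) → =c=> v1
  v1 = c.((rec X. c.c.(X + 0)) + 0) → =c=> v2
  v2 = (rec X. c.c.(X + 0)) + 0 → =c=> v1
Partition-refinement fixed point:
  B0 = {u0, u3}
  B1 = {u1}
  B2 = {u2}
  B3 = {v0, v1, v2}
u0 ∈ B0, v0 ∈ B3 → different blocks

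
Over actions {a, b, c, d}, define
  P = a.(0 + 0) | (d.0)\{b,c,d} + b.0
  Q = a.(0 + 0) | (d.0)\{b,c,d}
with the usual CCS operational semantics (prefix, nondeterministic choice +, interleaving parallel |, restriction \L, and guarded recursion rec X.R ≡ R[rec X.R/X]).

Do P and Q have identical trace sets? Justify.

traces(P) ≠ traces(Q) — witness ⟨b⟩

LTS(P): 3 reachable states
  m0 = a.(0 + 0) | (d.0)\{b,c,d} + b.0 has moves —a→ m1, —b→ m2
  m1 = (0 + 0) | (d.0)\{b,c,d} has moves (no moves)
  m2 = 0 has moves (no moves)
LTS(Q): 2 reachable states
  n0 = a.(0 + 0) | (d.0)\{b,c,d} has moves —a→ n1
  n1 = (0 + 0) | (d.0)\{b,c,d} has moves (no moves)
Run σ = ⟨b⟩ on P: start {m0}
  step 1 (b): {m2}
  P completes σ.
Run σ = ⟨b⟩ on Q: start {n0}
  step 1 (b): ∅  — Q cannot continue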